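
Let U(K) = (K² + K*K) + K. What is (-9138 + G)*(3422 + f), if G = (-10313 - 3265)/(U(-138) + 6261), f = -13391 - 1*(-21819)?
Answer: -1595854099200/14737 ≈ -1.0829e+8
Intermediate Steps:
U(K) = K + 2*K² (U(K) = (K² + K²) + K = 2*K² + K = K + 2*K²)
f = 8428 (f = -13391 + 21819 = 8428)
G = -4526/14737 (G = (-10313 - 3265)/(-138*(1 + 2*(-138)) + 6261) = -13578/(-138*(1 - 276) + 6261) = -13578/(-138*(-275) + 6261) = -13578/(37950 + 6261) = -13578/44211 = -13578*1/44211 = -4526/14737 ≈ -0.30712)
(-9138 + G)*(3422 + f) = (-9138 - 4526/14737)*(3422 + 8428) = -134671232/14737*11850 = -1595854099200/14737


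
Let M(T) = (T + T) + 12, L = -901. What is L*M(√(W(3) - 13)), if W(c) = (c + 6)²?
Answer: -10812 - 3604*√17 ≈ -25672.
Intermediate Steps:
W(c) = (6 + c)²
M(T) = 12 + 2*T (M(T) = 2*T + 12 = 12 + 2*T)
L*M(√(W(3) - 13)) = -901*(12 + 2*√((6 + 3)² - 13)) = -901*(12 + 2*√(9² - 13)) = -901*(12 + 2*√(81 - 13)) = -901*(12 + 2*√68) = -901*(12 + 2*(2*√17)) = -901*(12 + 4*√17) = -10812 - 3604*√17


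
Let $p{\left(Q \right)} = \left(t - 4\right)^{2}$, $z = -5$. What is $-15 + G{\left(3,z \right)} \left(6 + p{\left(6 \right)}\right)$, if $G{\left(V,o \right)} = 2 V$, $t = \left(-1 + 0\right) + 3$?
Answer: $45$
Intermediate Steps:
$t = 2$ ($t = -1 + 3 = 2$)
$p{\left(Q \right)} = 4$ ($p{\left(Q \right)} = \left(2 - 4\right)^{2} = \left(-2\right)^{2} = 4$)
$-15 + G{\left(3,z \right)} \left(6 + p{\left(6 \right)}\right) = -15 + 2 \cdot 3 \left(6 + 4\right) = -15 + 6 \cdot 10 = -15 + 60 = 45$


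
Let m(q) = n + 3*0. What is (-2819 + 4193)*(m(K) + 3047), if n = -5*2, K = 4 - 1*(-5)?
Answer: 4172838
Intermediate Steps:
K = 9 (K = 4 + 5 = 9)
n = -10
m(q) = -10 (m(q) = -10 + 3*0 = -10 + 0 = -10)
(-2819 + 4193)*(m(K) + 3047) = (-2819 + 4193)*(-10 + 3047) = 1374*3037 = 4172838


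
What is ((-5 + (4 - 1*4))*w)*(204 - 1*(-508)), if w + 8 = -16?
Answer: 85440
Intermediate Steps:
w = -24 (w = -8 - 16 = -24)
((-5 + (4 - 1*4))*w)*(204 - 1*(-508)) = ((-5 + (4 - 1*4))*(-24))*(204 - 1*(-508)) = ((-5 + (4 - 4))*(-24))*(204 + 508) = ((-5 + 0)*(-24))*712 = -5*(-24)*712 = 120*712 = 85440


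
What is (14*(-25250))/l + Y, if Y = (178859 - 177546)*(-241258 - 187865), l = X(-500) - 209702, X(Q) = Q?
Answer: -59217949506649/105101 ≈ -5.6344e+8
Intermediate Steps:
l = -210202 (l = -500 - 209702 = -210202)
Y = -563438499 (Y = 1313*(-429123) = -563438499)
(14*(-25250))/l + Y = (14*(-25250))/(-210202) - 563438499 = -353500*(-1/210202) - 563438499 = 176750/105101 - 563438499 = -59217949506649/105101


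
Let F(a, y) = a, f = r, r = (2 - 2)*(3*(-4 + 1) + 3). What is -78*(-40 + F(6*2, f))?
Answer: 2184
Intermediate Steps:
r = 0 (r = 0*(3*(-3) + 3) = 0*(-9 + 3) = 0*(-6) = 0)
f = 0
-78*(-40 + F(6*2, f)) = -78*(-40 + 6*2) = -78*(-40 + 12) = -78*(-28) = 2184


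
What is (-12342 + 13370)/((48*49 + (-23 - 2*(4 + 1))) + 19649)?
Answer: 257/5492 ≈ 0.046795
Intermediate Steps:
(-12342 + 13370)/((48*49 + (-23 - 2*(4 + 1))) + 19649) = 1028/((2352 + (-23 - 2*5)) + 19649) = 1028/((2352 + (-23 - 10)) + 19649) = 1028/((2352 - 33) + 19649) = 1028/(2319 + 19649) = 1028/21968 = 1028*(1/21968) = 257/5492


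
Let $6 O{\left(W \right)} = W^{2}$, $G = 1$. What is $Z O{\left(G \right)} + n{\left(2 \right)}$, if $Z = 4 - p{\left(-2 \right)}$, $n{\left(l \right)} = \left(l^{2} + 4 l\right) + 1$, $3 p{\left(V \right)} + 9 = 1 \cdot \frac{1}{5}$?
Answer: $\frac{637}{45} \approx 14.156$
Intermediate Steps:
$p{\left(V \right)} = - \frac{44}{15}$ ($p{\left(V \right)} = -3 + \frac{1 \cdot \frac{1}{5}}{3} = -3 + \frac{1}{3} \cdot \frac{1}{5} = -3 + \frac{1}{15} = - \frac{44}{15}$)
$n{\left(l \right)} = 1 + l^{2} + 4 l$
$Z = \frac{104}{15}$ ($Z = 4 - - \frac{44}{15} = 4 + \frac{44}{15} = \frac{104}{15} \approx 6.9333$)
$O{\left(W \right)} = \frac{W^{2}}{6}$
$Z O{\left(G \right)} + n{\left(2 \right)} = \frac{104 \frac{1^{2}}{6}}{15} + \left(1 + 2^{2} + 4 \cdot 2\right) = \frac{104 \cdot \frac{1}{6} \cdot 1}{15} + \left(1 + 4 + 8\right) = \frac{104}{15} \cdot \frac{1}{6} + 13 = \frac{52}{45} + 13 = \frac{637}{45}$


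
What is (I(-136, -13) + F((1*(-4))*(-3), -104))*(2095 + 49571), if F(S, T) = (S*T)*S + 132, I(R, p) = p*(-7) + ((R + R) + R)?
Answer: -783308226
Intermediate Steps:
I(R, p) = -7*p + 3*R (I(R, p) = -7*p + (2*R + R) = -7*p + 3*R)
F(S, T) = 132 + T*S² (F(S, T) = T*S² + 132 = 132 + T*S²)
(I(-136, -13) + F((1*(-4))*(-3), -104))*(2095 + 49571) = ((-7*(-13) + 3*(-136)) + (132 - 104*((1*(-4))*(-3))²))*(2095 + 49571) = ((91 - 408) + (132 - 104*(-4*(-3))²))*51666 = (-317 + (132 - 104*12²))*51666 = (-317 + (132 - 104*144))*51666 = (-317 + (132 - 14976))*51666 = (-317 - 14844)*51666 = -15161*51666 = -783308226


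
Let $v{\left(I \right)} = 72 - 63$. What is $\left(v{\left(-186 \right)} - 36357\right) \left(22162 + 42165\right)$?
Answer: $-2338157796$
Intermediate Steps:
$v{\left(I \right)} = 9$ ($v{\left(I \right)} = 72 - 63 = 9$)
$\left(v{\left(-186 \right)} - 36357\right) \left(22162 + 42165\right) = \left(9 - 36357\right) \left(22162 + 42165\right) = \left(-36348\right) 64327 = -2338157796$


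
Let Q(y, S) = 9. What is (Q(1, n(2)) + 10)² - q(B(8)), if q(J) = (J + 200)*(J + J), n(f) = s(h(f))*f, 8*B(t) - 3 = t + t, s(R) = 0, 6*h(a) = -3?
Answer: -19209/32 ≈ -600.28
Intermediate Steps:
h(a) = -½ (h(a) = (⅙)*(-3) = -½)
B(t) = 3/8 + t/4 (B(t) = 3/8 + (t + t)/8 = 3/8 + (2*t)/8 = 3/8 + t/4)
n(f) = 0 (n(f) = 0*f = 0)
q(J) = 2*J*(200 + J) (q(J) = (200 + J)*(2*J) = 2*J*(200 + J))
(Q(1, n(2)) + 10)² - q(B(8)) = (9 + 10)² - 2*(3/8 + (¼)*8)*(200 + (3/8 + (¼)*8)) = 19² - 2*(3/8 + 2)*(200 + (3/8 + 2)) = 361 - 2*19*(200 + 19/8)/8 = 361 - 2*19*1619/(8*8) = 361 - 1*30761/32 = 361 - 30761/32 = -19209/32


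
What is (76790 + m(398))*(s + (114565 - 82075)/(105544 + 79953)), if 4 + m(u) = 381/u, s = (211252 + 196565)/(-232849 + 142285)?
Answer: -38982379998251193/117300726712 ≈ -3.3233e+5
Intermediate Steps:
s = -135939/30188 (s = 407817/(-90564) = 407817*(-1/90564) = -135939/30188 ≈ -4.5031)
m(u) = -4 + 381/u
(76790 + m(398))*(s + (114565 - 82075)/(105544 + 79953)) = (76790 + (-4 + 381/398))*(-135939/30188 + (114565 - 82075)/(105544 + 79953)) = (76790 + (-4 + 381*(1/398)))*(-135939/30188 + 32490/185497) = (76790 + (-4 + 381/398))*(-135939/30188 + 32490*(1/185497)) = (76790 - 1211/398)*(-135939/30188 + 1710/9763) = (30561209/398)*(-1275550977/294725444) = -38982379998251193/117300726712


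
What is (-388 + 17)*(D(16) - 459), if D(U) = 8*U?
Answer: 122801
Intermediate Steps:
(-388 + 17)*(D(16) - 459) = (-388 + 17)*(8*16 - 459) = -371*(128 - 459) = -371*(-331) = 122801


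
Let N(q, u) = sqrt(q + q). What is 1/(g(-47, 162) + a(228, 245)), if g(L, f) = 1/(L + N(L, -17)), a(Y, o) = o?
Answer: 282094/69107273 + I*sqrt(94)/138214546 ≈ 0.004082 + 7.0147e-8*I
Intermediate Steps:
N(q, u) = sqrt(2)*sqrt(q) (N(q, u) = sqrt(2*q) = sqrt(2)*sqrt(q))
g(L, f) = 1/(L + sqrt(2)*sqrt(L))
1/(g(-47, 162) + a(228, 245)) = 1/(1/(-47 + sqrt(2)*sqrt(-47)) + 245) = 1/(1/(-47 + sqrt(2)*(I*sqrt(47))) + 245) = 1/(1/(-47 + I*sqrt(94)) + 245) = 1/(245 + 1/(-47 + I*sqrt(94)))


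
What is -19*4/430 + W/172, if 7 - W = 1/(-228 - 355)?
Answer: -34103/250690 ≈ -0.13604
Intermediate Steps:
W = 4082/583 (W = 7 - 1/(-228 - 355) = 7 - 1/(-583) = 7 - 1*(-1/583) = 7 + 1/583 = 4082/583 ≈ 7.0017)
-19*4/430 + W/172 = -19*4/430 + (4082/583)/172 = -76*1/430 + (4082/583)*(1/172) = -38/215 + 2041/50138 = -34103/250690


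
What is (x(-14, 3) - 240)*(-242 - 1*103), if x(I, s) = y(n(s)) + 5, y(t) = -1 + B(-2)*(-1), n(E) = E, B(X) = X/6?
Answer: 81305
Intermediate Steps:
B(X) = X/6 (B(X) = X*(⅙) = X/6)
y(t) = -⅔ (y(t) = -1 + ((⅙)*(-2))*(-1) = -1 - ⅓*(-1) = -1 + ⅓ = -⅔)
x(I, s) = 13/3 (x(I, s) = -⅔ + 5 = 13/3)
(x(-14, 3) - 240)*(-242 - 1*103) = (13/3 - 240)*(-242 - 1*103) = -707*(-242 - 103)/3 = -707/3*(-345) = 81305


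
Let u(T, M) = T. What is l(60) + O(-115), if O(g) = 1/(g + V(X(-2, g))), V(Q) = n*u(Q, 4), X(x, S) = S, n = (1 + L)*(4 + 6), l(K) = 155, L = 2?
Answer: 552574/3565 ≈ 155.00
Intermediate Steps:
n = 30 (n = (1 + 2)*(4 + 6) = 3*10 = 30)
V(Q) = 30*Q
O(g) = 1/(31*g) (O(g) = 1/(g + 30*g) = 1/(31*g))
l(60) + O(-115) = 155 + (1/31)/(-115) = 155 + (1/31)*(-1/115) = 155 - 1/3565 = 552574/3565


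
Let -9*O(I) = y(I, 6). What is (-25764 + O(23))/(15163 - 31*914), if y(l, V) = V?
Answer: 77294/39513 ≈ 1.9562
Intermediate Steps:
O(I) = -2/3 (O(I) = -1/9*6 = -2/3)
(-25764 + O(23))/(15163 - 31*914) = (-25764 - 2/3)/(15163 - 31*914) = -77294/(3*(15163 - 28334)) = -77294/3/(-13171) = -77294/3*(-1/13171) = 77294/39513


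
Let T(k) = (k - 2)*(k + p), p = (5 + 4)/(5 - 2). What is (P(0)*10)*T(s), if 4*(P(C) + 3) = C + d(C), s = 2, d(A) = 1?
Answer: 0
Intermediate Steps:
p = 3 (p = 9/3 = 9*(⅓) = 3)
T(k) = (-2 + k)*(3 + k) (T(k) = (k - 2)*(k + 3) = (-2 + k)*(3 + k))
P(C) = -11/4 + C/4 (P(C) = -3 + (C + 1)/4 = -3 + (1 + C)/4 = -3 + (¼ + C/4) = -11/4 + C/4)
(P(0)*10)*T(s) = ((-11/4 + (¼)*0)*10)*(-6 + 2 + 2²) = ((-11/4 + 0)*10)*(-6 + 2 + 4) = -11/4*10*0 = -55/2*0 = 0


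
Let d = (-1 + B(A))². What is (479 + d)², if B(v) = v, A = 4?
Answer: 238144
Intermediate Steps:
d = 9 (d = (-1 + 4)² = 3² = 9)
(479 + d)² = (479 + 9)² = 488² = 238144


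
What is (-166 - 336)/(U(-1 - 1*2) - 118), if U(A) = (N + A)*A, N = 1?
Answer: 251/56 ≈ 4.4821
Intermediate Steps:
U(A) = A*(1 + A) (U(A) = (1 + A)*A = A*(1 + A))
(-166 - 336)/(U(-1 - 1*2) - 118) = (-166 - 336)/((-1 - 1*2)*(1 + (-1 - 1*2)) - 118) = -502/((-1 - 2)*(1 + (-1 - 2)) - 118) = -502/(-3*(1 - 3) - 118) = -502/(-3*(-2) - 118) = -502/(6 - 118) = -502/(-112) = -502*(-1/112) = 251/56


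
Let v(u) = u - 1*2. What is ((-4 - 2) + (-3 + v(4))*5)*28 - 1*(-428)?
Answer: 120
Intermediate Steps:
v(u) = -2 + u (v(u) = u - 2 = -2 + u)
((-4 - 2) + (-3 + v(4))*5)*28 - 1*(-428) = ((-4 - 2) + (-3 + (-2 + 4))*5)*28 - 1*(-428) = (-6 + (-3 + 2)*5)*28 + 428 = (-6 - 1*5)*28 + 428 = (-6 - 5)*28 + 428 = -11*28 + 428 = -308 + 428 = 120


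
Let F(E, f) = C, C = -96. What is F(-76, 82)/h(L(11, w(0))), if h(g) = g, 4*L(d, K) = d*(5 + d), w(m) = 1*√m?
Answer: -24/11 ≈ -2.1818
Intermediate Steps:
w(m) = √m
L(d, K) = d*(5 + d)/4 (L(d, K) = (d*(5 + d))/4 = d*(5 + d)/4)
F(E, f) = -96
F(-76, 82)/h(L(11, w(0))) = -96*4/(11*(5 + 11)) = -96/((¼)*11*16) = -96/44 = -96*1/44 = -24/11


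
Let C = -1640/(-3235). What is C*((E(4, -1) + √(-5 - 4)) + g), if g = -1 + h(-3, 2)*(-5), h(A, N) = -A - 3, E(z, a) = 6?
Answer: 1640/647 + 984*I/647 ≈ 2.5348 + 1.5209*I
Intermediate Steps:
h(A, N) = -3 - A
g = -1 (g = -1 + (-3 - 1*(-3))*(-5) = -1 + (-3 + 3)*(-5) = -1 + 0*(-5) = -1 + 0 = -1)
C = 328/647 (C = -1640*(-1/3235) = 328/647 ≈ 0.50696)
C*((E(4, -1) + √(-5 - 4)) + g) = 328*((6 + √(-5 - 4)) - 1)/647 = 328*((6 + √(-9)) - 1)/647 = 328*((6 + 3*I) - 1)/647 = 328*(5 + 3*I)/647 = 1640/647 + 984*I/647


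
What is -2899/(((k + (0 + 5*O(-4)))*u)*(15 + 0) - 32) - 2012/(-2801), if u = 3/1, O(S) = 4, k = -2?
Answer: -6554763/2179178 ≈ -3.0079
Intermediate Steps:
u = 3 (u = 3*1 = 3)
-2899/(((k + (0 + 5*O(-4)))*u)*(15 + 0) - 32) - 2012/(-2801) = -2899/(((-2 + (0 + 5*4))*3)*(15 + 0) - 32) - 2012/(-2801) = -2899/(((-2 + (0 + 20))*3)*15 - 32) - 2012*(-1/2801) = -2899/(((-2 + 20)*3)*15 - 32) + 2012/2801 = -2899/((18*3)*15 - 32) + 2012/2801 = -2899/(54*15 - 32) + 2012/2801 = -2899/(810 - 32) + 2012/2801 = -2899/778 + 2012/2801 = -6554763/2179178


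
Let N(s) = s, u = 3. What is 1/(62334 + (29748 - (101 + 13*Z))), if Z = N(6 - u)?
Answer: 1/91942 ≈ 1.0876e-5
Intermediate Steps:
Z = 3 (Z = 6 - 1*3 = 6 - 3 = 3)
1/(62334 + (29748 - (101 + 13*Z))) = 1/(62334 + (29748 - (101 + 13*3))) = 1/(62334 + (29748 - (101 + 39))) = 1/(62334 + (29748 - 1*140)) = 1/(62334 + (29748 - 140)) = 1/(62334 + 29608) = 1/91942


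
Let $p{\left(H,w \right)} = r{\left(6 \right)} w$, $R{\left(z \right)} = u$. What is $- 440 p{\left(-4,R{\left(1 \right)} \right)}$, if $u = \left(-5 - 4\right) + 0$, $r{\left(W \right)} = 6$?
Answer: $23760$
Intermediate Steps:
$u = -9$ ($u = -9 + 0 = -9$)
$R{\left(z \right)} = -9$
$p{\left(H,w \right)} = 6 w$
$- 440 p{\left(-4,R{\left(1 \right)} \right)} = - 440 \cdot 6 \left(-9\right) = \left(-440\right) \left(-54\right) = 23760$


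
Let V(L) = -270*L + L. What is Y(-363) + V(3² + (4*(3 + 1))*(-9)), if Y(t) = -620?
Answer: 35695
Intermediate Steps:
V(L) = -269*L
Y(-363) + V(3² + (4*(3 + 1))*(-9)) = -620 - 269*(3² + (4*(3 + 1))*(-9)) = -620 - 269*(9 + (4*4)*(-9)) = -620 - 269*(9 + 16*(-9)) = -620 - 269*(9 - 144) = -620 - 269*(-135) = -620 + 36315 = 35695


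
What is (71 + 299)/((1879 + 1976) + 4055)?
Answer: 37/791 ≈ 0.046776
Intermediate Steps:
(71 + 299)/((1879 + 1976) + 4055) = 370/(3855 + 4055) = 370/7910 = 370*(1/7910) = 37/791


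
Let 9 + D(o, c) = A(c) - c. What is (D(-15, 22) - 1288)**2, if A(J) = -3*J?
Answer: 1918225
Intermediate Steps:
D(o, c) = -9 - 4*c (D(o, c) = -9 + (-3*c - c) = -9 - 4*c)
(D(-15, 22) - 1288)**2 = ((-9 - 4*22) - 1288)**2 = ((-9 - 88) - 1288)**2 = (-97 - 1288)**2 = (-1385)**2 = 1918225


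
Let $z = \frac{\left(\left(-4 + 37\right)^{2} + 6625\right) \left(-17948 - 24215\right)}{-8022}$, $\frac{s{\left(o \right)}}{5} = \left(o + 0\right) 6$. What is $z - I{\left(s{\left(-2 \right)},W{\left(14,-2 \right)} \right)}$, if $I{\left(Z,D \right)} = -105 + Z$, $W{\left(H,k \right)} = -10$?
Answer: $\frac{23326358}{573} \approx 40709.0$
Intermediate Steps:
$s{\left(o \right)} = 30 o$ ($s{\left(o \right)} = 5 \left(o + 0\right) 6 = 5 o 6 = 5 \cdot 6 o = 30 o$)
$z = \frac{23231813}{573}$ ($z = \left(33^{2} + 6625\right) \left(-42163\right) \left(- \frac{1}{8022}\right) = \left(1089 + 6625\right) \left(-42163\right) \left(- \frac{1}{8022}\right) = 7714 \left(-42163\right) \left(- \frac{1}{8022}\right) = \left(-325245382\right) \left(- \frac{1}{8022}\right) = \frac{23231813}{573} \approx 40544.0$)
$z - I{\left(s{\left(-2 \right)},W{\left(14,-2 \right)} \right)} = \frac{23231813}{573} - \left(-105 + 30 \left(-2\right)\right) = \frac{23231813}{573} - \left(-105 - 60\right) = \frac{23231813}{573} - -165 = \frac{23231813}{573} + 165 = \frac{23326358}{573}$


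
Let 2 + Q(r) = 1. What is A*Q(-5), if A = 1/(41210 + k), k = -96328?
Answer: 1/55118 ≈ 1.8143e-5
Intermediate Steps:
Q(r) = -1 (Q(r) = -2 + 1 = -1)
A = -1/55118 (A = 1/(41210 - 96328) = 1/(-55118) = -1/55118 ≈ -1.8143e-5)
A*Q(-5) = -1/55118*(-1) = 1/55118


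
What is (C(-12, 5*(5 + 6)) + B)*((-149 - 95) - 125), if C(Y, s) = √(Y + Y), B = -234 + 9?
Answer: 83025 - 738*I*√6 ≈ 83025.0 - 1807.7*I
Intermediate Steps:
B = -225
C(Y, s) = √2*√Y (C(Y, s) = √(2*Y) = √2*√Y)
(C(-12, 5*(5 + 6)) + B)*((-149 - 95) - 125) = (√2*√(-12) - 225)*((-149 - 95) - 125) = (√2*(2*I*√3) - 225)*(-244 - 125) = (2*I*√6 - 225)*(-369) = (-225 + 2*I*√6)*(-369) = 83025 - 738*I*√6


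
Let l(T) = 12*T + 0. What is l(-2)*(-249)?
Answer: 5976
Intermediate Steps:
l(T) = 12*T
l(-2)*(-249) = (12*(-2))*(-249) = -24*(-249) = 5976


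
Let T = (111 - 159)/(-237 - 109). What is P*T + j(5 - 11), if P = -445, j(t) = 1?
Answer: -10507/173 ≈ -60.734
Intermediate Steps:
T = 24/173 (T = -48/(-346) = -48*(-1/346) = 24/173 ≈ 0.13873)
P*T + j(5 - 11) = -445*24/173 + 1 = -10680/173 + 1 = -10507/173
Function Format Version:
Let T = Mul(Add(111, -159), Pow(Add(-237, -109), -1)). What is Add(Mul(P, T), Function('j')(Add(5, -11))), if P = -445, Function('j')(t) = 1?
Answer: Rational(-10507, 173) ≈ -60.734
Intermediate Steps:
T = Rational(24, 173) (T = Mul(-48, Pow(-346, -1)) = Mul(-48, Rational(-1, 346)) = Rational(24, 173) ≈ 0.13873)
Add(Mul(P, T), Function('j')(Add(5, -11))) = Add(Mul(-445, Rational(24, 173)), 1) = Add(Rational(-10680, 173), 1) = Rational(-10507, 173)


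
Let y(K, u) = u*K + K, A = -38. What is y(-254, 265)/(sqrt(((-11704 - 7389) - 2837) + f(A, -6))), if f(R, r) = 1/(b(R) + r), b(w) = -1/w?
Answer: 4826*I*sqrt(282509899)/177791 ≈ 456.24*I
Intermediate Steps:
y(K, u) = K + K*u (y(K, u) = K*u + K = K + K*u)
f(R, r) = 1/(r - 1/R) (f(R, r) = 1/(-1/R + r) = 1/(r - 1/R))
y(-254, 265)/(sqrt(((-11704 - 7389) - 2837) + f(A, -6))) = (-254*(1 + 265))/(sqrt(((-11704 - 7389) - 2837) - 38/(-1 - 38*(-6)))) = (-254*266)/(sqrt((-19093 - 2837) - 38/(-1 + 228))) = -67564/sqrt(-21930 - 38/227) = -67564*(-I*sqrt(282509899)/2489074) = -(-4826)*I*sqrt(282509899)/177791 = 4826*I*sqrt(282509899)/177791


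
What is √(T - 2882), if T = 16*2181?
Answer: √32014 ≈ 178.92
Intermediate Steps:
T = 34896
√(T - 2882) = √(34896 - 2882) = √32014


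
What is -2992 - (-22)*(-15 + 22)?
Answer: -2838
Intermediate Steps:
-2992 - (-22)*(-15 + 22) = -2992 - (-22)*7 = -2992 - 1*(-154) = -2992 + 154 = -2838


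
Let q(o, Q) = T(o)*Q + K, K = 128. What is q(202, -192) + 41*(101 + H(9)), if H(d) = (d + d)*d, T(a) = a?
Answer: -27873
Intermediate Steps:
H(d) = 2*d² (H(d) = (2*d)*d = 2*d²)
q(o, Q) = 128 + Q*o (q(o, Q) = o*Q + 128 = Q*o + 128 = 128 + Q*o)
q(202, -192) + 41*(101 + H(9)) = (128 - 192*202) + 41*(101 + 2*9²) = (128 - 38784) + 41*(101 + 2*81) = -38656 + 41*(101 + 162) = -38656 + 41*263 = -38656 + 10783 = -27873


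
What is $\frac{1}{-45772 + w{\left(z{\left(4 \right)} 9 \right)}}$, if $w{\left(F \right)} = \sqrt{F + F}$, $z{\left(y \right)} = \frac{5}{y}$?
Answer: $- \frac{91544}{4190151923} - \frac{3 \sqrt{10}}{4190151923} \approx -2.185 \cdot 10^{-5}$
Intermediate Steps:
$w{\left(F \right)} = \sqrt{2} \sqrt{F}$ ($w{\left(F \right)} = \sqrt{2 F} = \sqrt{2} \sqrt{F}$)
$\frac{1}{-45772 + w{\left(z{\left(4 \right)} 9 \right)}} = \frac{1}{-45772 + \sqrt{2} \sqrt{\frac{5}{4} \cdot 9}} = \frac{1}{-45772 + \sqrt{2} \sqrt{\frac{45}{4}}} = \frac{1}{-45772 + \sqrt{2} \frac{3 \sqrt{5}}{2}} = \frac{1}{-45772 + \frac{3 \sqrt{10}}{2}}$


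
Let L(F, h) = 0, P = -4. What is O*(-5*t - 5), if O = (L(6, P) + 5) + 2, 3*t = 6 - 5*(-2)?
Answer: -665/3 ≈ -221.67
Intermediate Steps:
t = 16/3 (t = (6 - 5*(-2))/3 = (6 + 10)/3 = (⅓)*16 = 16/3 ≈ 5.3333)
O = 7 (O = (0 + 5) + 2 = 5 + 2 = 7)
O*(-5*t - 5) = 7*(-5*16/3 - 5) = 7*(-80/3 - 5) = 7*(-95/3) = -665/3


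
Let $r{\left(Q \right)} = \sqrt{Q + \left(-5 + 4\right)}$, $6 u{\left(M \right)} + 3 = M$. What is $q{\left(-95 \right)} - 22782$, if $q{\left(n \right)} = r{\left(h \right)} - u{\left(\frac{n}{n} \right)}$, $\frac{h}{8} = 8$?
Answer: $- \frac{68345}{3} + 3 \sqrt{7} \approx -22774.0$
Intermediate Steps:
$u{\left(M \right)} = - \frac{1}{2} + \frac{M}{6}$
$h = 64$ ($h = 8 \cdot 8 = 64$)
$r{\left(Q \right)} = \sqrt{-1 + Q}$ ($r{\left(Q \right)} = \sqrt{Q - 1} = \sqrt{-1 + Q}$)
$q{\left(n \right)} = \frac{1}{3} + 3 \sqrt{7}$ ($q{\left(n \right)} = \sqrt{-1 + 64} - \left(- \frac{1}{2} + \frac{n \frac{1}{n}}{6}\right) = \sqrt{63} - \left(- \frac{1}{2} + \frac{1}{6} \cdot 1\right) = 3 \sqrt{7} - \left(- \frac{1}{2} + \frac{1}{6}\right) = 3 \sqrt{7} - - \frac{1}{3} = 3 \sqrt{7} + \frac{1}{3} = \frac{1}{3} + 3 \sqrt{7}$)
$q{\left(-95 \right)} - 22782 = \left(\frac{1}{3} + 3 \sqrt{7}\right) - 22782 = - \frac{68345}{3} + 3 \sqrt{7}$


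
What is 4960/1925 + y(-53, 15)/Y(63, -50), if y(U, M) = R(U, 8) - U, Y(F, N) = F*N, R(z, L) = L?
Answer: 88609/34650 ≈ 2.5573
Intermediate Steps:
y(U, M) = 8 - U
4960/1925 + y(-53, 15)/Y(63, -50) = 4960/1925 + (8 - 1*(-53))/((63*(-50))) = 4960*(1/1925) + (8 + 53)/(-3150) = 992/385 + 61*(-1/3150) = 992/385 - 61/3150 = 88609/34650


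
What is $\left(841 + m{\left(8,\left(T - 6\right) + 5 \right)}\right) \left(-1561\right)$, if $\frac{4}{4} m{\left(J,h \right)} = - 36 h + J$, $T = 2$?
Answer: $-1269093$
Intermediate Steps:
$m{\left(J,h \right)} = J - 36 h$ ($m{\left(J,h \right)} = - 36 h + J = J - 36 h$)
$\left(841 + m{\left(8,\left(T - 6\right) + 5 \right)}\right) \left(-1561\right) = \left(841 + \left(8 - 36 \left(\left(2 - 6\right) + 5\right)\right)\right) \left(-1561\right) = \left(841 + \left(8 - 36 \left(-4 + 5\right)\right)\right) \left(-1561\right) = \left(841 + \left(8 - 36\right)\right) \left(-1561\right) = \left(841 - 28\right) \left(-1561\right) = 813 \left(-1561\right) = -1269093$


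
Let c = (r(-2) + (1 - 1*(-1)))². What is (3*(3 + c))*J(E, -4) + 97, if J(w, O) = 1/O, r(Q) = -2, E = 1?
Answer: 379/4 ≈ 94.750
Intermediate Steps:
c = 0 (c = (-2 + (1 - 1*(-1)))² = (-2 + (1 + 1))² = (-2 + 2)² = 0² = 0)
(3*(3 + c))*J(E, -4) + 97 = (3*(3 + 0))/(-4) + 97 = (3*3)*(-¼) + 97 = 9*(-¼) + 97 = -9/4 + 97 = 379/4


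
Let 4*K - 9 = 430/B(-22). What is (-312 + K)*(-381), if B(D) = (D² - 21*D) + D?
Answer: 72669781/616 ≈ 1.1797e+5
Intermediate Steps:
B(D) = D² - 20*D
K = 4373/1848 (K = 9/4 + (430/((-22*(-20 - 22))))/4 = 9/4 + (430/((-22*(-42))))/4 = 9/4 + (430/924)/4 = 9/4 + (430*(1/924))/4 = 9/4 + (¼)*(215/462) = 9/4 + 215/1848 = 4373/1848 ≈ 2.3663)
(-312 + K)*(-381) = (-312 + 4373/1848)*(-381) = -572203/1848*(-381) = 72669781/616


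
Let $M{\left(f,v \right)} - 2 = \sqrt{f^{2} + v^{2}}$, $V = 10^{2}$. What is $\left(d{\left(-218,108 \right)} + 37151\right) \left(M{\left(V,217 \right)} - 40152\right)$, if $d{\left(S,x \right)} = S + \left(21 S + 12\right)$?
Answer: $-1299535050 + 32367 \sqrt{57089} \approx -1.2918 \cdot 10^{9}$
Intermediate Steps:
$V = 100$
$d{\left(S,x \right)} = 12 + 22 S$ ($d{\left(S,x \right)} = S + \left(12 + 21 S\right) = 12 + 22 S$)
$M{\left(f,v \right)} = 2 + \sqrt{f^{2} + v^{2}}$
$\left(d{\left(-218,108 \right)} + 37151\right) \left(M{\left(V,217 \right)} - 40152\right) = \left(\left(12 + 22 \left(-218\right)\right) + 37151\right) \left(\left(2 + \sqrt{100^{2} + 217^{2}}\right) - 40152\right) = \left(\left(12 - 4796\right) + 37151\right) \left(\left(2 + \sqrt{10000 + 47089}\right) - 40152\right) = \left(-4784 + 37151\right) \left(\left(2 + \sqrt{57089}\right) - 40152\right) = 32367 \left(-40150 + \sqrt{57089}\right) = -1299535050 + 32367 \sqrt{57089}$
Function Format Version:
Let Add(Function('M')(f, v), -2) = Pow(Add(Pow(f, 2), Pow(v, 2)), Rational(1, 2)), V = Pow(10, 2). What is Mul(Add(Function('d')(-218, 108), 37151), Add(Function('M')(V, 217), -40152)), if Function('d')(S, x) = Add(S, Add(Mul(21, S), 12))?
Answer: Add(-1299535050, Mul(32367, Pow(57089, Rational(1, 2)))) ≈ -1.2918e+9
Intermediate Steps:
V = 100
Function('d')(S, x) = Add(12, Mul(22, S)) (Function('d')(S, x) = Add(S, Add(12, Mul(21, S))) = Add(12, Mul(22, S)))
Function('M')(f, v) = Add(2, Pow(Add(Pow(f, 2), Pow(v, 2)), Rational(1, 2)))
Mul(Add(Function('d')(-218, 108), 37151), Add(Function('M')(V, 217), -40152)) = Mul(Add(Add(12, Mul(22, -218)), 37151), Add(Add(2, Pow(Add(Pow(100, 2), Pow(217, 2)), Rational(1, 2))), -40152)) = Mul(Add(Add(12, -4796), 37151), Add(Add(2, Pow(Add(10000, 47089), Rational(1, 2))), -40152)) = Mul(Add(-4784, 37151), Add(Add(2, Pow(57089, Rational(1, 2))), -40152)) = Mul(32367, Add(-40150, Pow(57089, Rational(1, 2)))) = Add(-1299535050, Mul(32367, Pow(57089, Rational(1, 2))))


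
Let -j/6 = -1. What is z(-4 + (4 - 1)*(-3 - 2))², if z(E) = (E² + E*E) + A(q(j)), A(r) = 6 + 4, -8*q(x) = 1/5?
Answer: 535824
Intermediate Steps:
j = 6 (j = -6*(-1) = 6)
q(x) = -1/40 (q(x) = -⅛/5 = -⅛*⅕ = -1/40)
A(r) = 10
z(E) = 10 + 2*E² (z(E) = (E² + E*E) + 10 = (E² + E²) + 10 = 2*E² + 10 = 10 + 2*E²)
z(-4 + (4 - 1)*(-3 - 2))² = (10 + 2*(-4 + (4 - 1)*(-3 - 2))²)² = (10 + 2*(-4 + 3*(-5))²)² = (10 + 2*(-4 - 15)²)² = (10 + 2*(-19)²)² = (10 + 2*361)² = (10 + 722)² = 732² = 535824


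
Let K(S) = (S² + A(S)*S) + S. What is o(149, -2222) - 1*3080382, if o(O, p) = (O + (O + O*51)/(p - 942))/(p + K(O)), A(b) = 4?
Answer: -25247864304683/8196342 ≈ -3.0804e+6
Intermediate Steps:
K(S) = S² + 5*S (K(S) = (S² + 4*S) + S = S² + 5*S)
o(O, p) = (O + 52*O/(-942 + p))/(p + O*(5 + O)) (o(O, p) = (O + (O + O*51)/(p - 942))/(p + O*(5 + O)) = (O + (O + 51*O)/(-942 + p))/(p + O*(5 + O)) = (O + (52*O)/(-942 + p))/(p + O*(5 + O)) = (O + 52*O/(-942 + p))/(p + O*(5 + O)))
o(149, -2222) - 1*3080382 = 149*(-890 - 2222)/((-2222)² - 942*(-2222) - 942*149*(5 + 149) + 149*(-2222)*(5 + 149)) - 1*3080382 = 149*(-3112)/(4937284 + 2093124 - 942*149*154 + 149*(-2222)*154) - 3080382 = 149*(-3112)/(4937284 + 2093124 - 21615132 - 50986012) - 3080382 = 149*(-3112)/(-65570736) - 3080382 = 149*(-1/65570736)*(-3112) - 3080382 = 57961/8196342 - 3080382 = -25247864304683/8196342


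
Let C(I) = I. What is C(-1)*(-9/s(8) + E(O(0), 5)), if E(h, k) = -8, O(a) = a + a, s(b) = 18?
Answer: 17/2 ≈ 8.5000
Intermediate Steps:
O(a) = 2*a
C(-1)*(-9/s(8) + E(O(0), 5)) = -(-9/18 - 8) = -(-9*1/18 - 8) = -(-½ - 8) = -1*(-17/2) = 17/2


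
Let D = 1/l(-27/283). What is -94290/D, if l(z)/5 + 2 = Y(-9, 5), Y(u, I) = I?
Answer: -1414350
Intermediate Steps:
l(z) = 15 (l(z) = -10 + 5*5 = -10 + 25 = 15)
D = 1/15 ≈ 0.066667
-94290/D = -94290/1/15 = -94290*15 = -1414350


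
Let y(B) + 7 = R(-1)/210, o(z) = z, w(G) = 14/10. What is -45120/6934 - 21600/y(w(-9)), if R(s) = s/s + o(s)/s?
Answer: 3923298480/1272389 ≈ 3083.4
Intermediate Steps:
w(G) = 7/5 (w(G) = 14*(⅒) = 7/5)
R(s) = 2 (R(s) = s/s + s/s = 1 + 1 = 2)
y(B) = -734/105 (y(B) = -7 + 2/210 = -7 + 2*(1/210) = -7 + 1/105 = -734/105)
-45120/6934 - 21600/y(w(-9)) = -45120/6934 - 21600/(-734/105) = -45120*1/6934 - 21600*(-105/734) = -22560/3467 + 1134000/367 = 3923298480/1272389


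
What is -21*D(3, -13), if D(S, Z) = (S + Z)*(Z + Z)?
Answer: -5460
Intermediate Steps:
D(S, Z) = 2*Z*(S + Z) (D(S, Z) = (S + Z)*(2*Z) = 2*Z*(S + Z))
-21*D(3, -13) = -42*(-13)*(3 - 13) = -42*(-13)*(-10) = -21*260 = -5460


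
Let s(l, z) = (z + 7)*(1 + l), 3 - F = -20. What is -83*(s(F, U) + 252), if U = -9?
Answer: -16932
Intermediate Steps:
F = 23 (F = 3 - 1*(-20) = 3 + 20 = 23)
s(l, z) = (1 + l)*(7 + z) (s(l, z) = (7 + z)*(1 + l) = (1 + l)*(7 + z))
-83*(s(F, U) + 252) = -83*((7 - 9 + 7*23 + 23*(-9)) + 252) = -83*((7 - 9 + 161 - 207) + 252) = -83*(-48 + 252) = -83*204 = -16932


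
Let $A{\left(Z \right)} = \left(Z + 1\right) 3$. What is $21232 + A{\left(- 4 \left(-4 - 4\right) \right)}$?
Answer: $21331$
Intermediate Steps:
$A{\left(Z \right)} = 3 + 3 Z$ ($A{\left(Z \right)} = \left(1 + Z\right) 3 = 3 + 3 Z$)
$21232 + A{\left(- 4 \left(-4 - 4\right) \right)} = 21232 + \left(3 + 3 \left(- 4 \left(-4 - 4\right)\right)\right) = 21232 + \left(3 + 3 \left(\left(-4\right) \left(-8\right)\right)\right) = 21232 + \left(3 + 3 \cdot 32\right) = 21232 + \left(3 + 96\right) = 21232 + 99 = 21331$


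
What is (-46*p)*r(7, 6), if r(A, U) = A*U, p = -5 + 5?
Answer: 0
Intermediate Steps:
p = 0
(-46*p)*r(7, 6) = (-46*0)*(7*6) = 0*42 = 0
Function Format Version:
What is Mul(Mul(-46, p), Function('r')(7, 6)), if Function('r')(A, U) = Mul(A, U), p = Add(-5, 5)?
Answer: 0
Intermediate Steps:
p = 0
Mul(Mul(-46, p), Function('r')(7, 6)) = Mul(Mul(-46, 0), Mul(7, 6)) = Mul(0, 42) = 0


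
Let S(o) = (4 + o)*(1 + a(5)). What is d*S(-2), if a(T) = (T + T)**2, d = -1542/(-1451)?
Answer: 311484/1451 ≈ 214.67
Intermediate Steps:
d = 1542/1451 (d = -1542*(-1/1451) = 1542/1451 ≈ 1.0627)
a(T) = 4*T**2 (a(T) = (2*T)**2 = 4*T**2)
S(o) = 404 + 101*o (S(o) = (4 + o)*(1 + 4*5**2) = (4 + o)*(1 + 4*25) = (4 + o)*(1 + 100) = (4 + o)*101 = 404 + 101*o)
d*S(-2) = 1542*(404 + 101*(-2))/1451 = 1542*(404 - 202)/1451 = (1542/1451)*202 = 311484/1451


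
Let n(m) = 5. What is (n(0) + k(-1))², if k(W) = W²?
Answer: 36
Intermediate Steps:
(n(0) + k(-1))² = (5 + (-1)²)² = (5 + 1)² = 6² = 36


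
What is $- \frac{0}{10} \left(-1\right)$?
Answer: $0$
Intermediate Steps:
$- \frac{0}{10} \left(-1\right) = \left(-1\right) 0 \left(-1\right) = 0 \left(-1\right) = 0$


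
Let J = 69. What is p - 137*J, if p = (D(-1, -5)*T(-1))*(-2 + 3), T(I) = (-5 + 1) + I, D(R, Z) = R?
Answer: -9448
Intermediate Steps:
T(I) = -4 + I
p = 5 (p = (-(-4 - 1))*(-2 + 3) = -1*(-5)*1 = 5*1 = 5)
p - 137*J = 5 - 137*69 = 5 - 9453 = -9448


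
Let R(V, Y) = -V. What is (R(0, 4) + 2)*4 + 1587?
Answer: 1595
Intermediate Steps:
(R(0, 4) + 2)*4 + 1587 = (-1*0 + 2)*4 + 1587 = (0 + 2)*4 + 1587 = 2*4 + 1587 = 8 + 1587 = 1595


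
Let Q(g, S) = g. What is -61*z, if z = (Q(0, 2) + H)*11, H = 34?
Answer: -22814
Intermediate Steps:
z = 374 (z = (0 + 34)*11 = 34*11 = 374)
-61*z = -61*374 = -22814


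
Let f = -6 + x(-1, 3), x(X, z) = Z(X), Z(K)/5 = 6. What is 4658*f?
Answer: 111792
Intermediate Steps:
Z(K) = 30 (Z(K) = 5*6 = 30)
x(X, z) = 30
f = 24 (f = -6 + 30 = 24)
4658*f = 4658*24 = 111792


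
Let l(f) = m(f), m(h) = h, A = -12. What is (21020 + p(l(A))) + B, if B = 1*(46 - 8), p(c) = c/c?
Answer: 21059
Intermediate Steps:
l(f) = f
p(c) = 1
B = 38 (B = 1*38 = 38)
(21020 + p(l(A))) + B = (21020 + 1) + 38 = 21021 + 38 = 21059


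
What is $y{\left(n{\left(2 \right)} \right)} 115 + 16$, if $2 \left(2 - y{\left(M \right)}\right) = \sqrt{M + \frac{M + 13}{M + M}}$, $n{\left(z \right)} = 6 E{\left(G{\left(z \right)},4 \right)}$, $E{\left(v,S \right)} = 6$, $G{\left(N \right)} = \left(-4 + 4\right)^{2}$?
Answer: $246 - \frac{115 \sqrt{5282}}{24} \approx -102.25$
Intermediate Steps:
$G{\left(N \right)} = 0$ ($G{\left(N \right)} = 0^{2} = 0$)
$n{\left(z \right)} = 36$ ($n{\left(z \right)} = 6 \cdot 6 = 36$)
$y{\left(M \right)} = 2 - \frac{\sqrt{M + \frac{13 + M}{2 M}}}{2}$ ($y{\left(M \right)} = 2 - \frac{\sqrt{M + \frac{M + 13}{M + M}}}{2} = 2 - \frac{\sqrt{M + \frac{13 + M}{2 M}}}{2}$)
$y{\left(n{\left(2 \right)} \right)} 115 + 16 = \left(2 - \frac{\sqrt{2 + 4 \cdot 36 + \frac{26}{36}}}{4}\right) 115 + 16 = \left(2 - \frac{\sqrt{2 + 144 + 26 \cdot \frac{1}{36}}}{4}\right) 115 + 16 = \left(2 - \frac{\sqrt{2 + 144 + \frac{13}{18}}}{4}\right) 115 + 16 = \left(2 - \frac{\sqrt{\frac{2641}{18}}}{4}\right) 115 + 16 = \left(2 - \frac{\frac{1}{6} \sqrt{5282}}{4}\right) 115 + 16 = \left(2 - \frac{\sqrt{5282}}{24}\right) 115 + 16 = \left(230 - \frac{115 \sqrt{5282}}{24}\right) + 16 = 246 - \frac{115 \sqrt{5282}}{24}$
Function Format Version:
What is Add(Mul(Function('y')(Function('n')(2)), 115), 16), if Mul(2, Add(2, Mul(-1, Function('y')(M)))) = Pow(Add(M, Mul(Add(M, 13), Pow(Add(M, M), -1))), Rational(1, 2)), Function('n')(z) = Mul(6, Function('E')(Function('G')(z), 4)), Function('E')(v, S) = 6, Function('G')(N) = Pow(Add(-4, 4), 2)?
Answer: Add(246, Mul(Rational(-115, 24), Pow(5282, Rational(1, 2)))) ≈ -102.25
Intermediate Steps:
Function('G')(N) = 0 (Function('G')(N) = Pow(0, 2) = 0)
Function('n')(z) = 36 (Function('n')(z) = Mul(6, 6) = 36)
Function('y')(M) = Add(2, Mul(Rational(-1, 2), Pow(Add(M, Mul(Rational(1, 2), Pow(M, -1), Add(13, M))), Rational(1, 2)))) (Function('y')(M) = Add(2, Mul(Rational(-1, 2), Pow(Add(M, Mul(Add(M, 13), Pow(Add(M, M), -1))), Rational(1, 2)))) = Add(2, Mul(Rational(-1, 2), Pow(Add(M, Mul(Add(13, M), Pow(Mul(2, M), -1))), Rational(1, 2)))) = Add(2, Mul(Rational(-1, 2), Pow(Add(M, Mul(Add(13, M), Mul(Rational(1, 2), Pow(M, -1)))), Rational(1, 2)))) = Add(2, Mul(Rational(-1, 2), Pow(Add(M, Mul(Rational(1, 2), Pow(M, -1), Add(13, M))), Rational(1, 2)))))
Add(Mul(Function('y')(Function('n')(2)), 115), 16) = Add(Mul(Add(2, Mul(Rational(-1, 4), Pow(Add(2, Mul(4, 36), Mul(26, Pow(36, -1))), Rational(1, 2)))), 115), 16) = Add(Mul(Add(2, Mul(Rational(-1, 4), Pow(Add(2, 144, Mul(26, Rational(1, 36))), Rational(1, 2)))), 115), 16) = Add(Mul(Add(2, Mul(Rational(-1, 4), Pow(Add(2, 144, Rational(13, 18)), Rational(1, 2)))), 115), 16) = Add(Mul(Add(2, Mul(Rational(-1, 4), Pow(Rational(2641, 18), Rational(1, 2)))), 115), 16) = Add(Mul(Add(2, Mul(Rational(-1, 4), Mul(Rational(1, 6), Pow(5282, Rational(1, 2))))), 115), 16) = Add(Mul(Add(2, Mul(Rational(-1, 24), Pow(5282, Rational(1, 2)))), 115), 16) = Add(Add(230, Mul(Rational(-115, 24), Pow(5282, Rational(1, 2)))), 16) = Add(246, Mul(Rational(-115, 24), Pow(5282, Rational(1, 2))))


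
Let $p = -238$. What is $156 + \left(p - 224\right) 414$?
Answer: $-191112$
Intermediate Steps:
$156 + \left(p - 224\right) 414 = 156 + \left(-238 - 224\right) 414 = 156 - 191268 = -191112$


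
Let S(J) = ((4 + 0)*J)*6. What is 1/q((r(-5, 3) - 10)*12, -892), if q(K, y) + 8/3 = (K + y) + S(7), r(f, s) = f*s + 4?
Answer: -3/2936 ≈ -0.0010218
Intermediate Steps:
r(f, s) = 4 + f*s
S(J) = 24*J (S(J) = (4*J)*6 = 24*J)
q(K, y) = 496/3 + K + y (q(K, y) = -8/3 + ((K + y) + 24*7) = -8/3 + ((K + y) + 168) = -8/3 + (168 + K + y) = 496/3 + K + y)
1/q((r(-5, 3) - 10)*12, -892) = 1/(496/3 + ((4 - 5*3) - 10)*12 - 892) = 1/(496/3 + ((4 - 15) - 10)*12 - 892) = 1/(496/3 + (-11 - 10)*12 - 892) = 1/(496/3 - 21*12 - 892) = 1/(496/3 - 252 - 892) = 1/(-2936/3) = -3/2936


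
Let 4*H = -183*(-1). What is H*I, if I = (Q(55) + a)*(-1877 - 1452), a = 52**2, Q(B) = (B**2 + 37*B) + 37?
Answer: -4752423807/4 ≈ -1.1881e+9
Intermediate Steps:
Q(B) = 37 + B**2 + 37*B
a = 2704
I = -25969529 (I = ((37 + 55**2 + 37*55) + 2704)*(-1877 - 1452) = ((37 + 3025 + 2035) + 2704)*(-3329) = (5097 + 2704)*(-3329) = 7801*(-3329) = -25969529)
H = 183/4 (H = (-183*(-1))/4 = (1/4)*183 = 183/4 ≈ 45.750)
H*I = (183/4)*(-25969529) = -4752423807/4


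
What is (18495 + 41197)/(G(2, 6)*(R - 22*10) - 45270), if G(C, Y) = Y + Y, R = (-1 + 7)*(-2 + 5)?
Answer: -29846/23847 ≈ -1.2516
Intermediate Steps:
R = 18 (R = 6*3 = 18)
G(C, Y) = 2*Y
(18495 + 41197)/(G(2, 6)*(R - 22*10) - 45270) = (18495 + 41197)/((2*6)*(18 - 22*10) - 45270) = 59692/(12*(18 - 220) - 45270) = 59692/(12*(-202) - 45270) = 59692/(-2424 - 45270) = 59692/(-47694) = 59692*(-1/47694) = -29846/23847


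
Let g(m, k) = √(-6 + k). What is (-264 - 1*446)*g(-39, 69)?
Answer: -2130*√7 ≈ -5635.5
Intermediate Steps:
(-264 - 1*446)*g(-39, 69) = (-264 - 1*446)*√(-6 + 69) = (-264 - 446)*√63 = -2130*√7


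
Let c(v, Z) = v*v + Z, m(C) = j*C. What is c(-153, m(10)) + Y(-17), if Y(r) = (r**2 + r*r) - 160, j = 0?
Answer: 23827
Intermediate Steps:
m(C) = 0 (m(C) = 0*C = 0)
Y(r) = -160 + 2*r**2 (Y(r) = (r**2 + r**2) - 160 = 2*r**2 - 160 = -160 + 2*r**2)
c(v, Z) = Z + v**2 (c(v, Z) = v**2 + Z = Z + v**2)
c(-153, m(10)) + Y(-17) = (0 + (-153)**2) + (-160 + 2*(-17)**2) = (0 + 23409) + (-160 + 2*289) = 23409 + (-160 + 578) = 23409 + 418 = 23827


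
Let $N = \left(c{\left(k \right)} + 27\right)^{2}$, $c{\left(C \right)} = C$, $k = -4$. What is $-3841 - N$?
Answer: $-4370$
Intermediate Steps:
$N = 529$ ($N = \left(-4 + 27\right)^{2} = 23^{2} = 529$)
$-3841 - N = -3841 - 529 = -4370$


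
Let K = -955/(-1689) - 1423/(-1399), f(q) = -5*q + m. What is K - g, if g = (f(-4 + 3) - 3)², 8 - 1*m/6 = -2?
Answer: -9079290392/2362911 ≈ -3842.4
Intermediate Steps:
m = 60 (m = 48 - 6*(-2) = 48 + 12 = 60)
f(q) = 60 - 5*q (f(q) = -5*q + 60 = 60 - 5*q)
g = 3844 (g = ((60 - 5*(-4 + 3)) - 3)² = ((60 - 5*(-1)) - 3)² = ((60 + 5) - 3)² = (65 - 3)² = 62² = 3844)
K = 3739492/2362911 (K = -955*(-1/1689) - 1423*(-1/1399) = 955/1689 + 1423/1399 = 3739492/2362911 ≈ 1.5826)
K - g = 3739492/2362911 - 1*3844 = 3739492/2362911 - 3844 = -9079290392/2362911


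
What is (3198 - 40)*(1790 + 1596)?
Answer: 10692988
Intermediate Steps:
(3198 - 40)*(1790 + 1596) = 3158*3386 = 10692988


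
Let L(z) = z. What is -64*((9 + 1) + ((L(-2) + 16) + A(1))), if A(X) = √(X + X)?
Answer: -1536 - 64*√2 ≈ -1626.5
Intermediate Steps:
A(X) = √2*√X (A(X) = √(2*X) = √2*√X)
-64*((9 + 1) + ((L(-2) + 16) + A(1))) = -64*((9 + 1) + ((-2 + 16) + √2*√1)) = -64*(10 + (14 + √2*1)) = -64*(10 + (14 + √2)) = -64*(24 + √2) = -1536 - 64*√2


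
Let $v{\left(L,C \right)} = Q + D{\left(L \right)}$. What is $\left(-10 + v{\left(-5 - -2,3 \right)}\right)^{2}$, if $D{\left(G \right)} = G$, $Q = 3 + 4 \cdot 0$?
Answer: $100$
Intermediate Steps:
$Q = 3$ ($Q = 3 + 0 = 3$)
$v{\left(L,C \right)} = 3 + L$
$\left(-10 + v{\left(-5 - -2,3 \right)}\right)^{2} = \left(-10 + \left(3 - 3\right)\right)^{2} = \left(-10 + 0\right)^{2} = \left(-10\right)^{2} = 100$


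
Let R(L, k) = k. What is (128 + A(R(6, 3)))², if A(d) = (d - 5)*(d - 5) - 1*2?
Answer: 16900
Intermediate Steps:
A(d) = -2 + (-5 + d)² (A(d) = (-5 + d)*(-5 + d) - 2 = (-5 + d)² - 2 = -2 + (-5 + d)²)
(128 + A(R(6, 3)))² = (128 + (-2 + (-5 + 3)²))² = (128 + (-2 + (-2)²))² = (128 + (-2 + 4))² = (128 + 2)² = 130² = 16900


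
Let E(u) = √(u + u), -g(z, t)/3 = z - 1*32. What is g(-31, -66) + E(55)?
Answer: 189 + √110 ≈ 199.49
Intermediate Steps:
g(z, t) = 96 - 3*z (g(z, t) = -3*(z - 1*32) = -3*(z - 32) = -3*(-32 + z) = 96 - 3*z)
E(u) = √2*√u (E(u) = √(2*u) = √2*√u)
g(-31, -66) + E(55) = (96 - 3*(-31)) + √2*√55 = (96 + 93) + √110 = 189 + √110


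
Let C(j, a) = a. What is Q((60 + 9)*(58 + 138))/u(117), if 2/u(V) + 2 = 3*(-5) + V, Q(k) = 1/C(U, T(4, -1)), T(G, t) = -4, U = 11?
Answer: -25/2 ≈ -12.500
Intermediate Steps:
Q(k) = -¼ (Q(k) = 1/(-4) = -¼)
u(V) = 2/(-17 + V) (u(V) = 2/(-2 + (3*(-5) + V)) = 2/(-2 + (-15 + V)) = 2/(-17 + V))
Q((60 + 9)*(58 + 138))/u(117) = -1/(4*(2/(-17 + 117))) = -1/(4*(2/100)) = -1/(4*(2*(1/100))) = -1/(4*1/50) = -¼*50 = -25/2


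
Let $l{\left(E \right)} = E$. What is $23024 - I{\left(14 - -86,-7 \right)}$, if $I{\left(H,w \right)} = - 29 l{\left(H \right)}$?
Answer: $25924$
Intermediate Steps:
$I{\left(H,w \right)} = - 29 H$
$23024 - I{\left(14 - -86,-7 \right)} = 23024 - - 29 \left(14 - -86\right) = 23024 - - 29 \left(14 + 86\right) = 23024 - \left(-29\right) 100 = 23024 - -2900 = 23024 + 2900 = 25924$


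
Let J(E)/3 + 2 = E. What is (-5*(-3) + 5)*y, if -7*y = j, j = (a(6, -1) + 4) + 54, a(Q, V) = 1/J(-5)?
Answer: -24340/147 ≈ -165.58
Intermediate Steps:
J(E) = -6 + 3*E
a(Q, V) = -1/21 (a(Q, V) = 1/(-6 + 3*(-5)) = 1/(-6 - 15) = 1/(-21) = -1/21)
j = 1217/21 (j = (-1/21 + 4) + 54 = 83/21 + 54 = 1217/21 ≈ 57.952)
y = -1217/147 (y = -1/7*1217/21 = -1217/147 ≈ -8.2789)
(-5*(-3) + 5)*y = (-5*(-3) + 5)*(-1217/147) = (15 + 5)*(-1217/147) = 20*(-1217/147) = -24340/147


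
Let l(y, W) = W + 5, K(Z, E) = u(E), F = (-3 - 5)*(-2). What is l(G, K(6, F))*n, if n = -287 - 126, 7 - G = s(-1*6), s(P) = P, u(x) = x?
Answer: -8673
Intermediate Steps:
F = 16 (F = -8*(-2) = 16)
K(Z, E) = E
G = 13 (G = 7 - (-1)*6 = 7 - 1*(-6) = 7 + 6 = 13)
l(y, W) = 5 + W
n = -413
l(G, K(6, F))*n = (5 + 16)*(-413) = 21*(-413) = -8673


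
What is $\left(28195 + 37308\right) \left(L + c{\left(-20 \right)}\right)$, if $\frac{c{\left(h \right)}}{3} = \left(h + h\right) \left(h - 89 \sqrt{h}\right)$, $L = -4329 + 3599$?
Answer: $109390010 + 1399144080 i \sqrt{5} \approx 1.0939 \cdot 10^{8} + 3.1286 \cdot 10^{9} i$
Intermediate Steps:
$L = -730$
$c{\left(h \right)} = 6 h \left(h - 89 \sqrt{h}\right)$ ($c{\left(h \right)} = 3 \left(h + h\right) \left(h - 89 \sqrt{h}\right) = 3 \cdot 2 h \left(h - 89 \sqrt{h}\right) = 6 h \left(h - 89 \sqrt{h}\right)$)
$\left(28195 + 37308\right) \left(L + c{\left(-20 \right)}\right) = \left(28195 + 37308\right) \left(-730 + \left(- 534 \left(-20\right)^{\frac{3}{2}} + 6 \left(-20\right)^{2}\right)\right) = 65503 \left(-730 + \left(- 534 \left(- 40 i \sqrt{5}\right) + 6 \cdot 400\right)\right) = 65503 \left(-730 + \left(21360 i \sqrt{5} + 2400\right)\right) = 65503 \left(-730 + \left(2400 + 21360 i \sqrt{5}\right)\right) = 65503 \left(1670 + 21360 i \sqrt{5}\right) = 109390010 + 1399144080 i \sqrt{5}$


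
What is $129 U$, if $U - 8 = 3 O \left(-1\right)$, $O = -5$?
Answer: $2967$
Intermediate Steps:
$U = 23$ ($U = 8 + 3 \left(-5\right) \left(-1\right) = 8 - -15 = 8 + 15 = 23$)
$129 U = 129 \cdot 23 = 2967$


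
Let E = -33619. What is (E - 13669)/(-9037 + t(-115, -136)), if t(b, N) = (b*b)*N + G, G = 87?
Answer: 23644/903775 ≈ 0.026161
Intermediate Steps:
t(b, N) = 87 + N*b² (t(b, N) = (b*b)*N + 87 = b²*N + 87 = N*b² + 87 = 87 + N*b²)
(E - 13669)/(-9037 + t(-115, -136)) = (-33619 - 13669)/(-9037 + (87 - 136*(-115)²)) = -47288/(-9037 + (87 - 136*13225)) = -47288/(-9037 + (87 - 1798600)) = -47288/(-9037 - 1798513) = -47288/(-1807550) = -47288*(-1/1807550) = 23644/903775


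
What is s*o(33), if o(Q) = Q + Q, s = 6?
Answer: 396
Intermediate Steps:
o(Q) = 2*Q
s*o(33) = 6*(2*33) = 6*66 = 396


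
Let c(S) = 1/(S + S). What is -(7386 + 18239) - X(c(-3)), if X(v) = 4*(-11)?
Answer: -25581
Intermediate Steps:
c(S) = 1/(2*S)
X(v) = -44
-(7386 + 18239) - X(c(-3)) = -(7386 + 18239) - 1*(-44) = -1*25625 + 44 = -25625 + 44 = -25581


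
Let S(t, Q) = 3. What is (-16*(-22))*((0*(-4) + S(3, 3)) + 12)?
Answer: 5280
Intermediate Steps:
(-16*(-22))*((0*(-4) + S(3, 3)) + 12) = (-16*(-22))*((0*(-4) + 3) + 12) = 352*((0 + 3) + 12) = 352*(3 + 12) = 352*15 = 5280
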